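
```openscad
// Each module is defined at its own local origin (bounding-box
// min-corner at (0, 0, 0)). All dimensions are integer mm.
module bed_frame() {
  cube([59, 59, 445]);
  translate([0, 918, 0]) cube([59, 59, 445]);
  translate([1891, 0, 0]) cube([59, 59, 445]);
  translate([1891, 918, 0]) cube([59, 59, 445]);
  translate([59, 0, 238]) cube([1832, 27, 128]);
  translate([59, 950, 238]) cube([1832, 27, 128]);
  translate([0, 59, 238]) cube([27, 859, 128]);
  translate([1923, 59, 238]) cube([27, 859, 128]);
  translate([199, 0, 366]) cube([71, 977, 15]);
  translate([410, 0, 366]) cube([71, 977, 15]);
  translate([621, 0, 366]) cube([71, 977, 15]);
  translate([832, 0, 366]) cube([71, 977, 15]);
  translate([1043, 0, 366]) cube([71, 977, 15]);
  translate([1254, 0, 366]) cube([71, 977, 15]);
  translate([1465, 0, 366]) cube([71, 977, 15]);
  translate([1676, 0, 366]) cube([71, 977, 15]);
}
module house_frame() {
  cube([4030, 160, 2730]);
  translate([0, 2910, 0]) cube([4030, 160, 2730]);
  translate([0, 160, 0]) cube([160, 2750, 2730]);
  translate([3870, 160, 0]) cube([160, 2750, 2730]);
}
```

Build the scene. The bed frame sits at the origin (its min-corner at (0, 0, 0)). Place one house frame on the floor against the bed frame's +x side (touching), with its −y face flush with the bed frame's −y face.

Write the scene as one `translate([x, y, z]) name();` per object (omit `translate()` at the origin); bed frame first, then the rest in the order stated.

bed_frame();
translate([1950, 0, 0]) house_frame();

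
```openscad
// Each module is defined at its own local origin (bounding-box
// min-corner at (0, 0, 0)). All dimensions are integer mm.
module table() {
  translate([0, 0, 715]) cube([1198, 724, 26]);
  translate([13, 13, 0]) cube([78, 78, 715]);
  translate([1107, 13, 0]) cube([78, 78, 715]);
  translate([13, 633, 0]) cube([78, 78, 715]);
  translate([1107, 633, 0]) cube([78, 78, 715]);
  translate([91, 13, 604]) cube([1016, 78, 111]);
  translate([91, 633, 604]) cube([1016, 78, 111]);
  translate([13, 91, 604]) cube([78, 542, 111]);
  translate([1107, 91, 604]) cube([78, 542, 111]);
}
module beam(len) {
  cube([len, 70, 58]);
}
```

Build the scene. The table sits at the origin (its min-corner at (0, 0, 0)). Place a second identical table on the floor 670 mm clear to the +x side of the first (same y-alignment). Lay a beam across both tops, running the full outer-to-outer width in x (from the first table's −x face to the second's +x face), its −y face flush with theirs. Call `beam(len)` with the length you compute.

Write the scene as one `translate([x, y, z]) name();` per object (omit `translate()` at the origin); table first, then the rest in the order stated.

table();
translate([1868, 0, 0]) table();
translate([0, 0, 741]) beam(3066);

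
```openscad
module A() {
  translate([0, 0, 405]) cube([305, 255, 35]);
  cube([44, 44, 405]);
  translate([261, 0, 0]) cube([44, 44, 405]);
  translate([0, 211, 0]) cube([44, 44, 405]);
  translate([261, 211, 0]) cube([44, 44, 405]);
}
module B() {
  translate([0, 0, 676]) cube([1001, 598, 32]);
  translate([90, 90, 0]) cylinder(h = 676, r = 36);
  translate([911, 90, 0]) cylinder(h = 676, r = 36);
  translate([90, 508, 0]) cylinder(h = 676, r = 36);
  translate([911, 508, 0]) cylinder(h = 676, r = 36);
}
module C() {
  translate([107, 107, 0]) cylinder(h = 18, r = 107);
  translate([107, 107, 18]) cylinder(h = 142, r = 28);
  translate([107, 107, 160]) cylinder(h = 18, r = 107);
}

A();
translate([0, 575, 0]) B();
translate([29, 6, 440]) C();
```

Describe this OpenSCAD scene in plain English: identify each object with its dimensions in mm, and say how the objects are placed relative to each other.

A is a simple wooden stool: a rectangular seat 305 mm (x) by 255 mm (y), 35 mm thick, top face at z = 440 mm, on four square legs, each 44×44 mm in cross-section. The legs rest on z = 0, each flush with a corner of the seat.

B is a table with a 1001×598 mm rectangular top, 32 mm thick, top surface at z = 708 mm, supported by four round legs of 72 mm diameter, each leg's bounding box inset 54 mm from the nearest pair of top edges, running from the floor.

C is a spool: two coaxial disc flanges of radius 107 mm and thickness 18 mm, joined by a core cylinder of radius 28 mm and height 142 mm. The lower flange rests on z = 0 and the three cylinders share a vertical axis.

The table is on the floor beside the stool on its +y side. The spool is on top of the stool.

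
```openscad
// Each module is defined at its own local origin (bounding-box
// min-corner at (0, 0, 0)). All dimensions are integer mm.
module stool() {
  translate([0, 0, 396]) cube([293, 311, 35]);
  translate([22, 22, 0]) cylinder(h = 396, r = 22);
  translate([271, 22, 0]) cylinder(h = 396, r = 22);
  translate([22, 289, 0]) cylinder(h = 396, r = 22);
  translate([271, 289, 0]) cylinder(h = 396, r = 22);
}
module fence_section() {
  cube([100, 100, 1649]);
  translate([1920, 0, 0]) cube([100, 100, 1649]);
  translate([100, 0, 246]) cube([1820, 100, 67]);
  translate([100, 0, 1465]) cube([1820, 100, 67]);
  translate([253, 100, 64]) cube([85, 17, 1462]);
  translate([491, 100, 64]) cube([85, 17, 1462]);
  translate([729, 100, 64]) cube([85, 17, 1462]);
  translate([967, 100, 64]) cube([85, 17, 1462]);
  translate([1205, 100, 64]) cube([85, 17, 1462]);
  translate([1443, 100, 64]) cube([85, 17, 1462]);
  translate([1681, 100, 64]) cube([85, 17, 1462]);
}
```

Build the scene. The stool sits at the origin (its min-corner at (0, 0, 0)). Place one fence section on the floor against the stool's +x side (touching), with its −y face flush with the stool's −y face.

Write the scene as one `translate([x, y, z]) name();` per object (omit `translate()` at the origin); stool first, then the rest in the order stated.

stool();
translate([293, 0, 0]) fence_section();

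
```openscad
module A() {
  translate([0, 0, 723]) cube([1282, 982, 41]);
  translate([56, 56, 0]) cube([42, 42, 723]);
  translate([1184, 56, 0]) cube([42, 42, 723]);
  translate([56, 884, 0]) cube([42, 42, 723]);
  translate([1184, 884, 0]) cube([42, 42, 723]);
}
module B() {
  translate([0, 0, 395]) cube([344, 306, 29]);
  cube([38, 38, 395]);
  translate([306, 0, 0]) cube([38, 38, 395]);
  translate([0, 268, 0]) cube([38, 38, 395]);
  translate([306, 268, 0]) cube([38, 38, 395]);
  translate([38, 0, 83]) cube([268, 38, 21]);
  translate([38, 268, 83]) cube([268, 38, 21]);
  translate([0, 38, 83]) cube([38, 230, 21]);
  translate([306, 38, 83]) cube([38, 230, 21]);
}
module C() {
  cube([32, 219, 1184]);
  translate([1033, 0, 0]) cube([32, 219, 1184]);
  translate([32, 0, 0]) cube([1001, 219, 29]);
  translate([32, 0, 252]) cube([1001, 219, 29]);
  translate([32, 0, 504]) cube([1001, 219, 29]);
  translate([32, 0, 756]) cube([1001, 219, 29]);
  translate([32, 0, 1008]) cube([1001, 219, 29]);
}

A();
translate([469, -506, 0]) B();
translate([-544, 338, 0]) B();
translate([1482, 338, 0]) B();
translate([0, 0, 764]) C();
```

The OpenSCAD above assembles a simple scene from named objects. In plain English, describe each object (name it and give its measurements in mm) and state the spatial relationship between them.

A is a rectangular dining table. The top is 1282×982×41 mm with its upper surface at z = 764 mm. It stands on four 42×42 mm square legs, each inset 56 mm from the nearest pair of top edges, running from the floor to the underside of the top.

B is a four-legged stool. The seat is 344×306 mm, 29 mm thick, top at z = 424 mm. It stands on four square legs, each 38×38 mm in cross-section, from z = 0 to the seat underside, each flush with a corner of the seat. Four stretchers, 38 mm wide and 21 mm tall, connect adjacent legs with their undersides at z = 83 mm, each running between the inner faces of the legs it joins and aligned with the legs' outer faces on the other axis.

C is a bookshelf 1065 mm wide overall, 219 mm deep and 1184 mm tall. The two sides are 32 mm thick vertical panels. 5 horizontal shelves of 29 mm thickness span between the inner faces of the sides; the lowest shelf sits on the floor and shelves are stacked with a clear vertical gap of 223 mm between each pair.

Three stools sit around the table at the −y, −x, +x sides. The bookshelf is on top of the table.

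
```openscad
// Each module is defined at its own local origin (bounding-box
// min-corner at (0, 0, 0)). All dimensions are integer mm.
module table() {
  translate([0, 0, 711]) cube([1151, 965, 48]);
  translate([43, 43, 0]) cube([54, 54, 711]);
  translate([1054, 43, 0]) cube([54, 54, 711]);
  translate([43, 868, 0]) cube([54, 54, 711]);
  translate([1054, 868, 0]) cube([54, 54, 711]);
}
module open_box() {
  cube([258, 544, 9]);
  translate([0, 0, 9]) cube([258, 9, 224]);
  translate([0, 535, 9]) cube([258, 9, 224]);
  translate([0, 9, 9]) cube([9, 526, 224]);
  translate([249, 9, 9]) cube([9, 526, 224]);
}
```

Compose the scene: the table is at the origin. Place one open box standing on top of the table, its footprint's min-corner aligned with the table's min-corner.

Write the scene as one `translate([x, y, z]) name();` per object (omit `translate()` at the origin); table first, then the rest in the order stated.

table();
translate([0, 0, 759]) open_box();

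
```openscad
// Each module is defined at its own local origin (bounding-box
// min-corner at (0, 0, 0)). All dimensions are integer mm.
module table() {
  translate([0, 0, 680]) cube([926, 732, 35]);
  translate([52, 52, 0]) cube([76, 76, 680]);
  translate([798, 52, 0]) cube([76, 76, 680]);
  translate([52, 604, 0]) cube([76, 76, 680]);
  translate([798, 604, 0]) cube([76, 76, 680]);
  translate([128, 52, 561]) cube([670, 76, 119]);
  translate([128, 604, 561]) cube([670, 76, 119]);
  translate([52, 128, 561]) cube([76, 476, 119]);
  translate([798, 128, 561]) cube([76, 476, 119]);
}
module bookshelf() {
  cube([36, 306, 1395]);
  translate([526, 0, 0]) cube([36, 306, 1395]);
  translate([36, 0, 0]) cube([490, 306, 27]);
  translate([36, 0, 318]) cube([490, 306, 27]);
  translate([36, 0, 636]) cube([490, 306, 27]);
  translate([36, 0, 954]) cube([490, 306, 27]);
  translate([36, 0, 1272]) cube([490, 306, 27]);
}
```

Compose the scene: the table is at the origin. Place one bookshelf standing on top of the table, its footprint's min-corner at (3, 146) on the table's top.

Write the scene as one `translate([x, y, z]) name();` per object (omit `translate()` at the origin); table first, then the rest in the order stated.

table();
translate([3, 146, 715]) bookshelf();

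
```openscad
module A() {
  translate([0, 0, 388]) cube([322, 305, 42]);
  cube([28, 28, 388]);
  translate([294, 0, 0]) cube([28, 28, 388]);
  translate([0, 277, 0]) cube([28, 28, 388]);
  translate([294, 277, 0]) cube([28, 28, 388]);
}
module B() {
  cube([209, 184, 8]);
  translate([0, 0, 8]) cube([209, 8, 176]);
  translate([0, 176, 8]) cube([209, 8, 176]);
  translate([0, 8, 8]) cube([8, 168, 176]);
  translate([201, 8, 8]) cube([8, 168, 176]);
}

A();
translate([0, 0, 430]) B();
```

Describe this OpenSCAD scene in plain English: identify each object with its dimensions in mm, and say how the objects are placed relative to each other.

A is a simple wooden stool: a rectangular seat 322 mm (x) by 305 mm (y), 42 mm thick, top face at z = 430 mm, on four square legs, each 28×28 mm in cross-section. The legs rest on z = 0, each flush with a corner of the seat.

B is an open-topped rectangular box: outside dimensions 209×184×184 mm, with a uniform wall and base thickness of 8 mm. The base is a full 209×184 slab on the floor; four walls sit on top of the base. The front and back walls (the −y and +y sides) span the full width; the two side walls fit between them.

The open box is on top of the stool.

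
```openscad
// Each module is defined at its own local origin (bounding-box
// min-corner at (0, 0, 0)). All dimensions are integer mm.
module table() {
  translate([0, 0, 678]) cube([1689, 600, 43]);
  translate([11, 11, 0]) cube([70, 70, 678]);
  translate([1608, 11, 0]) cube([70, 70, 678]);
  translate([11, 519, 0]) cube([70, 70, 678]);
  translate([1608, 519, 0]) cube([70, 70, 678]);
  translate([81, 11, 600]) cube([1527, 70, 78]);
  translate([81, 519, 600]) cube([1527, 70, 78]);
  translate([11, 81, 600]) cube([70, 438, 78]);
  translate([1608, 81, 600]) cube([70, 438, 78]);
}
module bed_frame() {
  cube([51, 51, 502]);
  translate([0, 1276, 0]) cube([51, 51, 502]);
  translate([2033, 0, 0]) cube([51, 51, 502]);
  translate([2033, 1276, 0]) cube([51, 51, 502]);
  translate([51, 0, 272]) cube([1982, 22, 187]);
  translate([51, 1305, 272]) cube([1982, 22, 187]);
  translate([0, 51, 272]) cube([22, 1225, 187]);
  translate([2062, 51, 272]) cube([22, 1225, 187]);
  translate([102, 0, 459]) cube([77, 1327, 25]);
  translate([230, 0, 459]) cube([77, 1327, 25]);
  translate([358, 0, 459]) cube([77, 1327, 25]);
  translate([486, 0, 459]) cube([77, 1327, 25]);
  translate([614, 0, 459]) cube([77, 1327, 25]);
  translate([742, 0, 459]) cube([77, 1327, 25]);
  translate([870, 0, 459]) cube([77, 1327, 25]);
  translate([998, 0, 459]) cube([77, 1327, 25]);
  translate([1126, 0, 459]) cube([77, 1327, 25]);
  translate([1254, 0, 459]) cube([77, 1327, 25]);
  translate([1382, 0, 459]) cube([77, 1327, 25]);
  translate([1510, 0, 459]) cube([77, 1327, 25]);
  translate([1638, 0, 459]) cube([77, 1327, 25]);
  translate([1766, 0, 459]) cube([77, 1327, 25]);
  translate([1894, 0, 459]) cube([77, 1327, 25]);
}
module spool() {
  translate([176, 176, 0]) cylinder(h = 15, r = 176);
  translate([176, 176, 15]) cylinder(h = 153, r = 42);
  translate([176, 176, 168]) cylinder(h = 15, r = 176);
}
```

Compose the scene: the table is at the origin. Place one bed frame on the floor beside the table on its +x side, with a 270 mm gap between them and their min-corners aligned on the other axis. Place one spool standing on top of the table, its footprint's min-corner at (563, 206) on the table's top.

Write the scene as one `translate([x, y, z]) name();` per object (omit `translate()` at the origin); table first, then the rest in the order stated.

table();
translate([1959, 0, 0]) bed_frame();
translate([563, 206, 721]) spool();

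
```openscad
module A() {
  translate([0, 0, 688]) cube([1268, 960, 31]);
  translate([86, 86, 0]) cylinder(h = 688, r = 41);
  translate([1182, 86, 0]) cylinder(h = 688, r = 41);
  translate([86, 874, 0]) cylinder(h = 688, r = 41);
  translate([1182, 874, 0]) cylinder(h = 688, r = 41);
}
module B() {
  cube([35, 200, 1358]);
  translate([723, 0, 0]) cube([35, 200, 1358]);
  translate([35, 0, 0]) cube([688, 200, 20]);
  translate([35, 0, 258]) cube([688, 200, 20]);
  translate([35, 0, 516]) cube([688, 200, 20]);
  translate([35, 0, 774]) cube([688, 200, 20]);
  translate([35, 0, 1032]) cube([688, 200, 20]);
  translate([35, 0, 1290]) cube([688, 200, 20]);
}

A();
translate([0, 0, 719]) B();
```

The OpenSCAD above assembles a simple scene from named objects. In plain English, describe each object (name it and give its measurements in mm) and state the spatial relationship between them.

A is a table: top 1268 mm (x) × 960 mm (y), 31 mm thick, upper face at z = 719 mm, on four round legs of 82 mm diameter, each leg's bounding box inset 45 mm from the nearest pair of top edges, running from z = 0 to the bottom of the top.

B is a bookshelf 758 mm wide overall, 200 mm deep and 1358 mm tall. The two sides are 35 mm thick vertical panels. 6 horizontal shelves of 20 mm thickness span between the inner faces of the sides; the lowest shelf sits on the floor and shelves are stacked with a clear vertical gap of 238 mm between each pair.

The bookshelf is on top of the table.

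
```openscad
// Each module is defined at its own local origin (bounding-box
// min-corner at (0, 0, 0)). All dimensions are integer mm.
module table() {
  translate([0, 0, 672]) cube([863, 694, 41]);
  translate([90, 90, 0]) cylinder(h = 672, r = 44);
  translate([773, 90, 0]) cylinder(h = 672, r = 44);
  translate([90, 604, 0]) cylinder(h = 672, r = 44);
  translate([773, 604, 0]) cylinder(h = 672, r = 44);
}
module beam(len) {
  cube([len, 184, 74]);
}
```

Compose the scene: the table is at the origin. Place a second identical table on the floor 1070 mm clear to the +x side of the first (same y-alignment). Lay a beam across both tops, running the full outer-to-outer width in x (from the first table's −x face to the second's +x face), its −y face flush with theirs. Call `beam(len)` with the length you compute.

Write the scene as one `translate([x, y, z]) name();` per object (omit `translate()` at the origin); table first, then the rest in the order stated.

table();
translate([1933, 0, 0]) table();
translate([0, 0, 713]) beam(2796);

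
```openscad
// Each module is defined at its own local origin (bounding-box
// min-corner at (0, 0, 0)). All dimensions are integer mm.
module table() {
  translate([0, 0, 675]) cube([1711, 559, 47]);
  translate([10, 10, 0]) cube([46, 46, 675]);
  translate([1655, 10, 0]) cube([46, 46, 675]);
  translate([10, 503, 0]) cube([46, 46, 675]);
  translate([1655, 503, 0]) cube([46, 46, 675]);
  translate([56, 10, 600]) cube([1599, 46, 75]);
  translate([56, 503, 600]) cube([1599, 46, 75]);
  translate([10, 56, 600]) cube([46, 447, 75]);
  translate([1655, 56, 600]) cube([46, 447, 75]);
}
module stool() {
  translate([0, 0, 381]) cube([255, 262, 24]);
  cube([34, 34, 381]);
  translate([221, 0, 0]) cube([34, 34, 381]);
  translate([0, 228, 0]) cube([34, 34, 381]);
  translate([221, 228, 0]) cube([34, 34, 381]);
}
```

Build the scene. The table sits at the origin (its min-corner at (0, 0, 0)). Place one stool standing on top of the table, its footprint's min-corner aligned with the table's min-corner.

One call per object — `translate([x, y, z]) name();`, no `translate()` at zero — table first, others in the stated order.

table();
translate([0, 0, 722]) stool();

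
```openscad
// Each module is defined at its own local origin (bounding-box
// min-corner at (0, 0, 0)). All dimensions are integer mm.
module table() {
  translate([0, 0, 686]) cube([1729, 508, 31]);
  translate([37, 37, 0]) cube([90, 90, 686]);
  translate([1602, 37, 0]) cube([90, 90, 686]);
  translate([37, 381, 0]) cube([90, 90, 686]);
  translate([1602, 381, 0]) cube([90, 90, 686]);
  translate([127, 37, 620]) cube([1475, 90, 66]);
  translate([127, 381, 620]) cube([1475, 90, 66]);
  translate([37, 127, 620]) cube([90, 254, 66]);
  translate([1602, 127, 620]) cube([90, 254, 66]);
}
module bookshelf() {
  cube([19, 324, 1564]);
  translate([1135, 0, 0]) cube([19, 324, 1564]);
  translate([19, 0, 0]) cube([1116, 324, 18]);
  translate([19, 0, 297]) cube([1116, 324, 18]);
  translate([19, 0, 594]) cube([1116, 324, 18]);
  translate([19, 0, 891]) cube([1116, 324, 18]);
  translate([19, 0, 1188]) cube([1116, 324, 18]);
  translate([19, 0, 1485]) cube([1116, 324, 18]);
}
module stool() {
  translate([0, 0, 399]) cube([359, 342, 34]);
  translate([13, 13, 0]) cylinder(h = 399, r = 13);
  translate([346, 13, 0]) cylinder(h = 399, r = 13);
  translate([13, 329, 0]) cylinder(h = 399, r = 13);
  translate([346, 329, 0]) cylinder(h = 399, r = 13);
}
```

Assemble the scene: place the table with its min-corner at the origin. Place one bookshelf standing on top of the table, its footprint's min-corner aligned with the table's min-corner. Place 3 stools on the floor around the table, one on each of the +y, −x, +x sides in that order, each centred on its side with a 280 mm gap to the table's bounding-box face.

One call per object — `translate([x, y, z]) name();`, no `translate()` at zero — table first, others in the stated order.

table();
translate([0, 0, 717]) bookshelf();
translate([685, 788, 0]) stool();
translate([-639, 83, 0]) stool();
translate([2009, 83, 0]) stool();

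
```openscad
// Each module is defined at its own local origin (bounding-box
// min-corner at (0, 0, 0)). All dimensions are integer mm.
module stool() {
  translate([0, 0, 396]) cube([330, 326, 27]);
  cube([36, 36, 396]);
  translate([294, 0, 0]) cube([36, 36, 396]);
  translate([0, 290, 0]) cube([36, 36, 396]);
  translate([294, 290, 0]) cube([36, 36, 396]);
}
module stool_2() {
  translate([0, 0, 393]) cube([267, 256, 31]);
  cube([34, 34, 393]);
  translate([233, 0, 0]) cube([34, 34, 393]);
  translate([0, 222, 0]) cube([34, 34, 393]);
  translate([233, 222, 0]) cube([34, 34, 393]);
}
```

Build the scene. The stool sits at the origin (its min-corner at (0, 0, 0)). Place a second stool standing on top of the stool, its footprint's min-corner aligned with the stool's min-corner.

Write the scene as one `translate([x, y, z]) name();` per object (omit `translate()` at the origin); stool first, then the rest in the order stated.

stool();
translate([0, 0, 423]) stool_2();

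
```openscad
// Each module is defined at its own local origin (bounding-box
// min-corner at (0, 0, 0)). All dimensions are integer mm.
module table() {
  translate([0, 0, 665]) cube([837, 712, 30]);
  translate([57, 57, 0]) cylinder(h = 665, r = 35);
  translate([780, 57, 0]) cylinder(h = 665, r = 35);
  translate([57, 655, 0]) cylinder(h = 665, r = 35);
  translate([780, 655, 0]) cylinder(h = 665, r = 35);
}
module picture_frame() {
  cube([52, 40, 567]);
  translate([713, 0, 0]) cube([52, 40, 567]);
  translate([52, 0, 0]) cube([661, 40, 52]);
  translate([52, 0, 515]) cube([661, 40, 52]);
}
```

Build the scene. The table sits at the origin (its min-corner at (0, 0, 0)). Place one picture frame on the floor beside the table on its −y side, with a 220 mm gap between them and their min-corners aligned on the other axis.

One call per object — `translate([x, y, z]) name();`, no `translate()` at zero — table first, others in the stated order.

table();
translate([0, -260, 0]) picture_frame();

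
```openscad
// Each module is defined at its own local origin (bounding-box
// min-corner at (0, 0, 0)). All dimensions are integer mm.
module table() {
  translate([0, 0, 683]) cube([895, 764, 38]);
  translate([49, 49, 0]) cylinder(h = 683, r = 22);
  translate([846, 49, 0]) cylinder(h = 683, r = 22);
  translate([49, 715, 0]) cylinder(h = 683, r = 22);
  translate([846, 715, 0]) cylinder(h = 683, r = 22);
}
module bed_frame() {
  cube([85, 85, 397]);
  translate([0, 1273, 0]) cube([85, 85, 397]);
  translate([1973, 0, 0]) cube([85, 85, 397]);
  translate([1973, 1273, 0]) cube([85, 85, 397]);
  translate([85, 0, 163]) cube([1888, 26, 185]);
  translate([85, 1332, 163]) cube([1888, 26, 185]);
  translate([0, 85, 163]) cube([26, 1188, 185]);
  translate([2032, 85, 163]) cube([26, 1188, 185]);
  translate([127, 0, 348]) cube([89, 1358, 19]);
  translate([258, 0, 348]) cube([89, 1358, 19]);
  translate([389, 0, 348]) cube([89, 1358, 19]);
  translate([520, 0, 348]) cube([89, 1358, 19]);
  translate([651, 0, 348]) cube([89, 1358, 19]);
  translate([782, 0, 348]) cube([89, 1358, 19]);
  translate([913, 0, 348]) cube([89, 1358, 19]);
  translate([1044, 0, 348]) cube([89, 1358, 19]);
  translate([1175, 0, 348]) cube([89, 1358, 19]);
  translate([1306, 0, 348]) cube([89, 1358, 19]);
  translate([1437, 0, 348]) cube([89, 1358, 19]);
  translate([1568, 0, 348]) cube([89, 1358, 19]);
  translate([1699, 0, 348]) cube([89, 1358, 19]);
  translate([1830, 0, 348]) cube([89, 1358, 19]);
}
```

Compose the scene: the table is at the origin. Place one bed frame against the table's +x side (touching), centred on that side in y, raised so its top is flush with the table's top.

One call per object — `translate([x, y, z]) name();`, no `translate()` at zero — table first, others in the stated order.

table();
translate([895, -297, 324]) bed_frame();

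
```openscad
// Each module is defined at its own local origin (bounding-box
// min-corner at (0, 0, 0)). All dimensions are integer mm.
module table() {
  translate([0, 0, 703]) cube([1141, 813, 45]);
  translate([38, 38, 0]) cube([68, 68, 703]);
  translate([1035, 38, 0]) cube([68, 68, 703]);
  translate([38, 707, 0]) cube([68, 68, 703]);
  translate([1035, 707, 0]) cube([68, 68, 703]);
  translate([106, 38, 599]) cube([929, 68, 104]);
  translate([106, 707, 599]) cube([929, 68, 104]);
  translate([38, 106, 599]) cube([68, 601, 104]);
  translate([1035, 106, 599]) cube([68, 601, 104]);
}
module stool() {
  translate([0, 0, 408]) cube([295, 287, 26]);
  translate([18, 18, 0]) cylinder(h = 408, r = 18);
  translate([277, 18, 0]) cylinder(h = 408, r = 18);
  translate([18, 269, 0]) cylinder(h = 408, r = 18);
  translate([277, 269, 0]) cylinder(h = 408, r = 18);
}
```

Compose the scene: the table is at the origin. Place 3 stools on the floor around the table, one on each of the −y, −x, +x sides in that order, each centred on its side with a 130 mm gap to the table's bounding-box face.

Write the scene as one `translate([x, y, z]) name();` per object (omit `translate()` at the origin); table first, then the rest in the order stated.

table();
translate([423, -417, 0]) stool();
translate([-425, 263, 0]) stool();
translate([1271, 263, 0]) stool();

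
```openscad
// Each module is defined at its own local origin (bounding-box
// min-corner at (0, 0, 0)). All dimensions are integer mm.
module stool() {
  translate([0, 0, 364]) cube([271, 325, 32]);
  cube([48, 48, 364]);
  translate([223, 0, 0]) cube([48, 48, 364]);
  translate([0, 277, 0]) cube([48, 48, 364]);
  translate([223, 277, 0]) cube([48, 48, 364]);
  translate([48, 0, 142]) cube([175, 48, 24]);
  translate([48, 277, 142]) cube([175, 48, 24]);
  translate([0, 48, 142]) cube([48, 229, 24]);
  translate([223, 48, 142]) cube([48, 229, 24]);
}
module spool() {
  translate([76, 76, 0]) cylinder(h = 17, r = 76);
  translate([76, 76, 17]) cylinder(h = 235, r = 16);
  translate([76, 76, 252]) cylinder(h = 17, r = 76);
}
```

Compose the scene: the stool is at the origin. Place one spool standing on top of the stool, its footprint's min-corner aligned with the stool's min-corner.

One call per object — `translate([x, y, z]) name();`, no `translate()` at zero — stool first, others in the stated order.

stool();
translate([0, 0, 396]) spool();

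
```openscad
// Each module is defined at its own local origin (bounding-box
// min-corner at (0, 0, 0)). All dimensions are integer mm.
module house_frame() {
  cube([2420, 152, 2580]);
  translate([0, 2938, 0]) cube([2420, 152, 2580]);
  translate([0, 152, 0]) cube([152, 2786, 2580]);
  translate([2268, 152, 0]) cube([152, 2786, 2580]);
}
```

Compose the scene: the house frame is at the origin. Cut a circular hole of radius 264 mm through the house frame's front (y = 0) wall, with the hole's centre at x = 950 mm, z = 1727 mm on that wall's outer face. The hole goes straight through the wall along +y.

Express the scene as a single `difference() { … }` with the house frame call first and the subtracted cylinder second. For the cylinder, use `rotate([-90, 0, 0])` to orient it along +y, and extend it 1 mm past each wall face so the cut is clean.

difference() {
  house_frame();
  translate([950, -1, 1727]) rotate([-90, 0, 0]) cylinder(h = 154, r = 264);
}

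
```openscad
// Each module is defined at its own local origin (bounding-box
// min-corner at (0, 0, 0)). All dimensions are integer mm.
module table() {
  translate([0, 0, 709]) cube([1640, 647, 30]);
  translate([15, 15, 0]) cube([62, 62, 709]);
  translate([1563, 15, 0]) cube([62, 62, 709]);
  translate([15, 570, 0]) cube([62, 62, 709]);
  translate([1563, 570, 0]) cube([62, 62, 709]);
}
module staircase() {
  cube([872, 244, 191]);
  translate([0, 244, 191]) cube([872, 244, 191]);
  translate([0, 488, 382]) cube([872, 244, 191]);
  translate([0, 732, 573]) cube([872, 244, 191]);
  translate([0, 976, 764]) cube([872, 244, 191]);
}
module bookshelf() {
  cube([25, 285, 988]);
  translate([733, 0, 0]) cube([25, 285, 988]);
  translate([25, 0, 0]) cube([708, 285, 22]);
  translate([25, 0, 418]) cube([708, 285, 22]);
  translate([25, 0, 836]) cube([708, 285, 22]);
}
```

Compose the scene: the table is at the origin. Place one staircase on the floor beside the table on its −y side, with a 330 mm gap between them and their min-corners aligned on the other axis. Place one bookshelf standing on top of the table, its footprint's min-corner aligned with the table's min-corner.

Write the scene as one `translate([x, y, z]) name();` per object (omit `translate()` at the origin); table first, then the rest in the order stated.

table();
translate([0, -1550, 0]) staircase();
translate([0, 0, 739]) bookshelf();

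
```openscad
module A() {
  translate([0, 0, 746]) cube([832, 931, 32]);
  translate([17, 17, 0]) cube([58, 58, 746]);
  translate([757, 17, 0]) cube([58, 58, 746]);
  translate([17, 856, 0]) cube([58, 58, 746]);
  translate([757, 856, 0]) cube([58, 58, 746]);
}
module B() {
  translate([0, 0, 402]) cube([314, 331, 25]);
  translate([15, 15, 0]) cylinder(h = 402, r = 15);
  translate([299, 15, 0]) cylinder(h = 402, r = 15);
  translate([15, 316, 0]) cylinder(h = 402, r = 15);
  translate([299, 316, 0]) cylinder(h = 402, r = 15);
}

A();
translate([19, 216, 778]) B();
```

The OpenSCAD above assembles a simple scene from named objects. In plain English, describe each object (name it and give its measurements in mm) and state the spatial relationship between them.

A is a table: top 832 mm (x) × 931 mm (y), 32 mm thick, upper face at z = 778 mm, on four 58×58 mm square legs, each inset 17 mm from the nearest pair of top edges, running from z = 0 to the bottom of the top.

B is a four-legged stool. The seat is 314×331 mm, 25 mm thick, top at z = 427 mm. It stands on four round legs, each 30 mm in diameter, from z = 0 to the seat underside, each leg's axis is inset half a diameter from the nearest pair of seat edges (so the leg's bounding box is flush with the corner).

The stool is on top of the table.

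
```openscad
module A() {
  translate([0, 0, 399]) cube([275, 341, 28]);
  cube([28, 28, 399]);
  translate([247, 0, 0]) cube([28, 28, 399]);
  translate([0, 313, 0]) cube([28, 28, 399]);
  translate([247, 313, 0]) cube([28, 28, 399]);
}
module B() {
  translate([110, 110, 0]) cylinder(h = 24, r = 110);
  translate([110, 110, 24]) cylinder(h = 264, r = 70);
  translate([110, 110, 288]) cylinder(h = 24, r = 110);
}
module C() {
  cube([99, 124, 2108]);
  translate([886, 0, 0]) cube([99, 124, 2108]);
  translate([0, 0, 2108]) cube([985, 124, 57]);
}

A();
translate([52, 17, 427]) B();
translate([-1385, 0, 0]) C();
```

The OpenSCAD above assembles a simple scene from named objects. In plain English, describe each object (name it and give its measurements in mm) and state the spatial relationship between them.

A is a simple wooden stool: a rectangular seat 275 mm (x) by 341 mm (y), 28 mm thick, top face at z = 427 mm, on four square legs, each 28×28 mm in cross-section. The legs rest on z = 0, each flush with a corner of the seat.

B is a spool: two coaxial disc flanges of radius 110 mm and thickness 24 mm, joined by a core cylinder of radius 70 mm and height 264 mm. The lower flange rests on z = 0 and the three cylinders share a vertical axis.

C is a door frame. The clear opening is 787 mm wide and 2108 mm high. Two 99 mm wide jambs, 124 mm deep, stand either side of the opening from the floor to the top of the opening. A 57 mm thick head sits across the top of both jambs, spanning the full outside width of the frame.

The spool is on top of the stool. The door frame is on the floor beside the stool on its −x side.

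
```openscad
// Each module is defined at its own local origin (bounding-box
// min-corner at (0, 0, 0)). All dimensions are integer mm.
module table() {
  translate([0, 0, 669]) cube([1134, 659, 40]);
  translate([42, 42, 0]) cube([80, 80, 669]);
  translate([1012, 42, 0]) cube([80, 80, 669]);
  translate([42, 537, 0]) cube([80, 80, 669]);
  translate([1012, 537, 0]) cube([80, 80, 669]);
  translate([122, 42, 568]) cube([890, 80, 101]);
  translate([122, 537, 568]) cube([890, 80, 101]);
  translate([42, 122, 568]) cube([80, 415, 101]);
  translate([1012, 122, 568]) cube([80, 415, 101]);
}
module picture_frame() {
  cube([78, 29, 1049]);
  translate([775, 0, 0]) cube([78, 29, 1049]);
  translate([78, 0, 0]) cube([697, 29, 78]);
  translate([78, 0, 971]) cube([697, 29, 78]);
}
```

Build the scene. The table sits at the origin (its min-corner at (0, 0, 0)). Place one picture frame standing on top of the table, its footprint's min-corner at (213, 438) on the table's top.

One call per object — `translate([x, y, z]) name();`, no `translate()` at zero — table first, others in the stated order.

table();
translate([213, 438, 709]) picture_frame();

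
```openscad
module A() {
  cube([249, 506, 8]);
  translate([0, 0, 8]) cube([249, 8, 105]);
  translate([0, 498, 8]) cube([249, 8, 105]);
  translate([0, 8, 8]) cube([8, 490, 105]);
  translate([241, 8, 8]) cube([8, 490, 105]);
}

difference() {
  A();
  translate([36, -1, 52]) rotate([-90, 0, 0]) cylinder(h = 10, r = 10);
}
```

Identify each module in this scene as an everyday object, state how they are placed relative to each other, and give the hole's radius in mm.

A is an open box. The open box has a circular hole through its front wall. The hole's radius is 10 mm.

The subtracted cylinder has r = 10 mm.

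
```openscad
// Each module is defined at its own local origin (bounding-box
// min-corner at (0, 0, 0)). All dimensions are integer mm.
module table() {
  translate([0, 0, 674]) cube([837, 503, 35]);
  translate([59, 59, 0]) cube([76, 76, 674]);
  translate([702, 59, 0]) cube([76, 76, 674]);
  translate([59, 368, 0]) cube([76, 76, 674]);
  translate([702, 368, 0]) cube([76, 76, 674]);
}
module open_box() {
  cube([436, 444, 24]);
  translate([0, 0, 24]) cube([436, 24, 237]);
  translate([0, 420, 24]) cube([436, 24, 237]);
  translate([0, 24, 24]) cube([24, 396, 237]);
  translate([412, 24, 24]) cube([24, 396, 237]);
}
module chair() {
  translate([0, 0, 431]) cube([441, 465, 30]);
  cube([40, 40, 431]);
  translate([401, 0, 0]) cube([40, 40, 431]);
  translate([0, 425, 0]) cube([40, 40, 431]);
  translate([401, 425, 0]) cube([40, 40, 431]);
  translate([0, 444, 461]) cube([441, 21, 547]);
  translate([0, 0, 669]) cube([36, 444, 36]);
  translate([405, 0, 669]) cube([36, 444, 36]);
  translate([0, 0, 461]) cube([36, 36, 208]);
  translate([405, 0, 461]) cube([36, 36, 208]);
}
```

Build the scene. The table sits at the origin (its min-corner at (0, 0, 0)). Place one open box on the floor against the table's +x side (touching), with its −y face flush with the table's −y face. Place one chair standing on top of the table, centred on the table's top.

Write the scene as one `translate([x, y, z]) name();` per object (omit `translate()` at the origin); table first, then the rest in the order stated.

table();
translate([837, 0, 0]) open_box();
translate([198, 19, 709]) chair();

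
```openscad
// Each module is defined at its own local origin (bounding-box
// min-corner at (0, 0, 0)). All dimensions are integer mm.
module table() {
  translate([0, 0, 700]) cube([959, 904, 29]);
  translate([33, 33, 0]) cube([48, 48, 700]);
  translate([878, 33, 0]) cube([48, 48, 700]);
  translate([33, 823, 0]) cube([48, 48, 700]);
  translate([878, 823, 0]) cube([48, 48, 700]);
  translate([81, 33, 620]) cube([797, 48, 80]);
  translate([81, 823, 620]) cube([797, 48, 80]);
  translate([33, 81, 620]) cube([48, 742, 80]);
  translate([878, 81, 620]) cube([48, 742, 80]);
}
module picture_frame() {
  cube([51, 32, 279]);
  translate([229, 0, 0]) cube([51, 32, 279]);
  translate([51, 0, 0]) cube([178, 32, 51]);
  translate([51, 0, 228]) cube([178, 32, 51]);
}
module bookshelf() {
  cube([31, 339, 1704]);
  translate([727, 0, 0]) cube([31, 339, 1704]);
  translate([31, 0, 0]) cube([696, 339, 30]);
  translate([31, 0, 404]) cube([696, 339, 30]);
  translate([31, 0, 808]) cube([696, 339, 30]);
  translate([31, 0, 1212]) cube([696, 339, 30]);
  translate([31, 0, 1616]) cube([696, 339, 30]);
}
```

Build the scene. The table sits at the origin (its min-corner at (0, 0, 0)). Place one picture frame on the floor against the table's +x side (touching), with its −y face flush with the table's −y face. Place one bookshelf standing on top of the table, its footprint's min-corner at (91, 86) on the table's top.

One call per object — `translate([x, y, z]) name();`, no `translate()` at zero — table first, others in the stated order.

table();
translate([959, 0, 0]) picture_frame();
translate([91, 86, 729]) bookshelf();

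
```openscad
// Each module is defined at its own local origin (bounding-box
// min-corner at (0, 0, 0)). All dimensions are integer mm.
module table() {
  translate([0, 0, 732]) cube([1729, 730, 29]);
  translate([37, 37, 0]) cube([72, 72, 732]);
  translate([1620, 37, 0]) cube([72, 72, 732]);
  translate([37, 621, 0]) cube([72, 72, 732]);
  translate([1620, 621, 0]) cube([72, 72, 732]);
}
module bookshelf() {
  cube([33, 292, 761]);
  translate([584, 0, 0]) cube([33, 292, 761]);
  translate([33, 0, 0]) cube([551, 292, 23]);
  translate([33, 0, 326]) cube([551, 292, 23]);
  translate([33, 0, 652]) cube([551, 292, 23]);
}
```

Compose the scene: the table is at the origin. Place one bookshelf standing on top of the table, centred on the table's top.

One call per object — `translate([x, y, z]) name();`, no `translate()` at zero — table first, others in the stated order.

table();
translate([556, 219, 761]) bookshelf();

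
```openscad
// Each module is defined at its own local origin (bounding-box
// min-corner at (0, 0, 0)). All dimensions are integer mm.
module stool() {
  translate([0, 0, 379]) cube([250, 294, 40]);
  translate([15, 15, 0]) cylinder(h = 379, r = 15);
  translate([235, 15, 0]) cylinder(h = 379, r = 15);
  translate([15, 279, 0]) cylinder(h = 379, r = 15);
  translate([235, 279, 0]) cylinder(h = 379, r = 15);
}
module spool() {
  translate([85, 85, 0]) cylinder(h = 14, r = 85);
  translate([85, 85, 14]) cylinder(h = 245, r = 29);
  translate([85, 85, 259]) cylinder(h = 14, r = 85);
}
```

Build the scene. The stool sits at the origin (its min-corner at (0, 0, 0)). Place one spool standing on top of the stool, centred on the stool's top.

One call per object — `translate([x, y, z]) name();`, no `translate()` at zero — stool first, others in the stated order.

stool();
translate([40, 62, 419]) spool();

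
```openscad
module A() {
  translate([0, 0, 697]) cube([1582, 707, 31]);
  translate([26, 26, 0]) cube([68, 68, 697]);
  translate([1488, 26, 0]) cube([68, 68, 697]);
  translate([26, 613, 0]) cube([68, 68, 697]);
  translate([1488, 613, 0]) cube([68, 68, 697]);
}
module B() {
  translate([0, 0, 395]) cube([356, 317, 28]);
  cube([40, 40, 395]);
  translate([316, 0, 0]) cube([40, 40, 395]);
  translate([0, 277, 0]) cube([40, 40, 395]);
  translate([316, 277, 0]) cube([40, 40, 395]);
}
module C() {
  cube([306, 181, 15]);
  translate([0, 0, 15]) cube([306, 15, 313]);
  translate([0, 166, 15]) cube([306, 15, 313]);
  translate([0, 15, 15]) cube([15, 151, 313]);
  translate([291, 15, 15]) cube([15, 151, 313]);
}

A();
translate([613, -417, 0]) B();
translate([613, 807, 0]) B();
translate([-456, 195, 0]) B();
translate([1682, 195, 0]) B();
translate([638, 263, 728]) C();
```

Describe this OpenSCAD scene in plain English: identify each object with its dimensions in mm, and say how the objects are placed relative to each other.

A is a table: top 1582 mm (x) × 707 mm (y), 31 mm thick, upper face at z = 728 mm, on four 68×68 mm square legs, each inset 26 mm from the nearest pair of top edges, running from z = 0 to the bottom of the top.

B is a four-legged stool. The seat is a 356×317×28 mm slab whose top surface is at z = 423 mm; four square legs, each 40×40 mm in cross-section, run from the floor (z = 0) to the underside of the seat, each flush with a corner of the seat.

C is an open storage box with external size 306×181×328 mm and wall thickness 15 mm (the base is also 15 mm thick). The base covers the whole footprint; the four walls stand on the base, with the y-facing walls full-width and the x-facing walls fitting between their inner faces.

Four stools sit around the table at the −y, +y, −x, +x sides. The open box is on top of the table, centred.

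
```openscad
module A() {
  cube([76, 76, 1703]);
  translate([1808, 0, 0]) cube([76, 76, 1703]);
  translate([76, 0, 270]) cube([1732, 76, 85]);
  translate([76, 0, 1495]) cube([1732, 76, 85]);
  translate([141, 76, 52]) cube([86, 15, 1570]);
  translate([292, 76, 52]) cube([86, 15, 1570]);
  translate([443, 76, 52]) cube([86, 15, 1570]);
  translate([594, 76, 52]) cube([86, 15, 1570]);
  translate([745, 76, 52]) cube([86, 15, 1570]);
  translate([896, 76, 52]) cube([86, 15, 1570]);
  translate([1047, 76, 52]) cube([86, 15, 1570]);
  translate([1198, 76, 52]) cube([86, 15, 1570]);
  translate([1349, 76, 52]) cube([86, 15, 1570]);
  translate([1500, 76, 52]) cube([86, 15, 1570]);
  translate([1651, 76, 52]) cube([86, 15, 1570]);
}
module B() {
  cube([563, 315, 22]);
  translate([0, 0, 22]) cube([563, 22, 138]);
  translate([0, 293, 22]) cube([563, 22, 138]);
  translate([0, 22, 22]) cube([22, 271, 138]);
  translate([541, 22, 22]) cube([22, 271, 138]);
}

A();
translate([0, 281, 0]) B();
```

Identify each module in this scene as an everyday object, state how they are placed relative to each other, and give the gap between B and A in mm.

A is a fence section. B is an open box. The open box is on the floor beside the fence section on its +y side. The gap between the open box and the fence section is 190 mm.

The open box's nearest face is 190 mm from the fence section's +y face.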